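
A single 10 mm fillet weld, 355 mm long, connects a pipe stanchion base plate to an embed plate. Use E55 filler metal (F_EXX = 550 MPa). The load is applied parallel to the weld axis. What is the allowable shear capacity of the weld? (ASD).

R_n/Ω ≈ 414 kN

Effective throat t_e = 0.707 × 10 = 7.07 mm.
Total length L = 355 mm; A_we = 7.07 × 355 = 2510 mm².
F_nw = 0.6 F_EXX = 0.6 × 550 = 330 MPa.
R_n = 330 × 2510 × 10⁻³ = 828.3 kN; R_n/Ω = 828.3/2.0 = 414.1 kN.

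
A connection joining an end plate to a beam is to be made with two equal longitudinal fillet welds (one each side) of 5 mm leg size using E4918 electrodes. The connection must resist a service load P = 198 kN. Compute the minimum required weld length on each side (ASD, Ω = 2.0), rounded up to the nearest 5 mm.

L = 195 mm on each side

E49XX → F_EXX = 490 MPa.
Throat t_e = 0.707 × 5 = 3.535 mm.
r_n/Ω = (0.6 × 490 × 3.535) / 2.0 = 519.6 N/mm = 0.5196 kN/mm.
L_req = P / (r_n/Ω) = 198 / 0.5196 = 381 mm total.
Per side: 381 / 2 = 190.5 mm.
Round up → use L = 195 mm on each side.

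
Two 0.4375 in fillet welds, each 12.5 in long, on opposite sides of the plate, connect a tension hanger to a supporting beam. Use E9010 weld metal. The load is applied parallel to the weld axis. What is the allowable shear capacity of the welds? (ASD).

E90XX → F_EXX = 90 ksi.
Effective throat t_e = 0.707 × 0.4375 = 0.3093 in.
Total length L = 25 in; A_we = 0.3093 × 25 = 7.733 in².
F_nw = 0.6 F_EXX = 0.6 × 90 = 54 ksi.
R_n = 54 × 7.733 = 417.6 kips; R_n/Ω = 417.6/2.0 = 208.8 kips.

R_n/Ω ≈ 209 kips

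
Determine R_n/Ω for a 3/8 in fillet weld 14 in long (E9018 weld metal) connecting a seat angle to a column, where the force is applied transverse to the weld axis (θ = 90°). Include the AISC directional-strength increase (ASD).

E90XX → F_EXX = 90 ksi.
t_e = 0.707 × 0.375 = 0.2651 in; A_we = 0.2651 × 14 = 3.712 in².
Directional factor: 1.0 + 0.5 sin^1.5(90°) = 1.5.
F_nw = 0.6 × 90 × 1.5 = 81 ksi.
R_n/Ω = (81 × 3.712) / 2.0 = 150.3 kips.

R_n/Ω ≈ 150 kips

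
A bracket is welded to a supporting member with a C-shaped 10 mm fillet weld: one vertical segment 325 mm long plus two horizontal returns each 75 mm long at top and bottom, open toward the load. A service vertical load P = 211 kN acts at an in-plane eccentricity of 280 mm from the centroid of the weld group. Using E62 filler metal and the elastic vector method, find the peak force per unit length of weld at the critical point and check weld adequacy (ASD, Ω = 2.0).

E62XX → F_EXX = 620 MPa.
Total weld length L_w = 475 mm. Treat welds as unit-width lines.
Centroid: x̄ = 2×75×37.5 / 475 = 11.84 mm from the vertical weld.
Polar moment about centroid: J = I_x + I_y = [325³/12 + 2×75×162.5²] + [325×11.84² + 2(75³/12 + 75×25.66²)] = 7036000 mm³.
Direct shear f_v = P/L_w = 211×10³ / 475 = 444.2 N/mm (vertical).
Torsion M = P·e = 211×10³ × 280 = 59080000 N·mm.
Critical point at (x, y) = (63.16, 162.5) from centroid. f_tx = M·y/J = 1364 N/mm; f_ty = M·x/J = 530.3 N/mm.
Resultant f_max = √[f_tx² + (f_v + f_ty)²] = √[1364² + (444.2 + 530.3)²] = 1677 N/mm.
Capacity per unit length: r_n/Ω = (1/2.0) × 0.6 × 620 × (0.707 × 10) = 1315 N/mm.
1677 > 1315 → NOT adequate.

f_max ≈ 1680 N/mm; NOT adequate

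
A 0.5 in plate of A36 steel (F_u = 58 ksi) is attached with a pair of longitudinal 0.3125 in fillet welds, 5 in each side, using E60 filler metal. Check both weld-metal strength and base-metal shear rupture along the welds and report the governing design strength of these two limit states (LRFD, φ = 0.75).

E60XX → F_EXX = 60 ksi.
t_e = 0.707 × 0.3125 = 0.2209 in; L = 10 in.
Weld metal: φR_n = 0.75 × 0.6 × 60 × 0.2209 × 10 = 59.65 kips.
Base metal (shear rupture): φR_n = 0.75 × 0.6 × 58 × 0.5 × 10 = 130.5 kips.
Governing: weld metal.

φR_n ≈ 59.7 kips (weld metal governs)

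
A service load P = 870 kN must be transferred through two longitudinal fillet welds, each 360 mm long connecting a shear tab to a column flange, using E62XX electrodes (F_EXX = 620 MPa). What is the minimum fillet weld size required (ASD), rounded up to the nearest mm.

Total weld length L = 720 mm.
Required throat t_e = P × Ω / (0.6 F_EXX × L) = 870 × 2.0 / (0.6 × 620 × 720 × 10⁻³) = 6.496 mm.
Required leg w = t_e / 0.707 = 9.189 mm → use 10 mm.

w = 10 mm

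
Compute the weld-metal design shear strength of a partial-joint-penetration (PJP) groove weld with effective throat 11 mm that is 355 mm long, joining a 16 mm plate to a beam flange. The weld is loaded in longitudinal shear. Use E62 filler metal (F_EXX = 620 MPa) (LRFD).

Effective throat (given) t_e = 11 mm.
A_we = 11 × 355 = 3905 mm².
F_nw = 0.6 F_EXX = 372 MPa.
φR_n = 0.75 × 372 × 3905 × 10⁻³ = 1089 kN.

φR_n ≈ 1090 kN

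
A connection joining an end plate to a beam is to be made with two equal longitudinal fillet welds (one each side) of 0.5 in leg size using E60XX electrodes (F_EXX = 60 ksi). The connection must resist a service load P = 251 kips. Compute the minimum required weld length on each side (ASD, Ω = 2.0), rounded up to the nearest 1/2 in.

Throat t_e = 0.707 × 0.5 = 0.3535 in.
r_n/Ω = (0.6 × 60 × 0.3535) / 2.0 = 6.363 kip/in.
L_req = P / (r_n/Ω) = 251 / 6.363 = 39.45 in total.
Per side: 39.45 / 2 = 19.72 in.
Round up → use L = 20 in on each side.

L = 20 in on each side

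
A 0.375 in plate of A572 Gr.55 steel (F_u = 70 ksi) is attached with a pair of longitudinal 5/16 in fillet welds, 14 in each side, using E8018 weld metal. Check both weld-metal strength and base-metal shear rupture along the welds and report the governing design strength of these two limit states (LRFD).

φR_n ≈ 223 kips (weld metal governs)

E80XX → F_EXX = 80 ksi.
t_e = 0.707 × 0.3125 = 0.2209 in; L = 28 in.
Weld metal: φR_n = 0.75 × 0.6 × 80 × 0.2209 × 28 = 222.7 kips.
Base metal (shear rupture): φR_n = 0.75 × 0.6 × 70 × 0.375 × 28 = 330.8 kips.
Governing: weld metal.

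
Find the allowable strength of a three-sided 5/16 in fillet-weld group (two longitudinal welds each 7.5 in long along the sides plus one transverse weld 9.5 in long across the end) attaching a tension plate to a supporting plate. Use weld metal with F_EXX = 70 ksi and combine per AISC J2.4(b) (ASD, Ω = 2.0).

t_e = 0.707 × 0.3125 = 0.2209 in.
R_nwl = 0.6 × 70 × 0.2209 × 15 = 139.2 kips (longitudinal, 2 welds).
R_nwt = 0.6 × 70 × 0.2209 × 9.5 = 88.15 kips (transverse, base value).
(i) R_nwl + R_nwt = 227.3 kips; (ii) 0.85 R_nwl + 1.5 R_nwt = 250.5 kips.
R_n = max = 250.5 kips [governs: (ii)]; R_n/Ω = 125.3 kips.

R_n/Ω ≈ 125 kips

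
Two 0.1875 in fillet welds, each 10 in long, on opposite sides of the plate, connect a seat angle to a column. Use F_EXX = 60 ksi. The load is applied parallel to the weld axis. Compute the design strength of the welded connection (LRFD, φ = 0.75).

Effective throat t_e = 0.707 × 0.1875 = 0.1326 in.
Total length L = 20 in; A_we = 0.1326 × 20 = 2.651 in².
F_nw = 0.6 F_EXX = 0.6 × 60 = 36 ksi.
φR_n = 0.75 × 36 × 2.651 = 71.58 kip.

φR_n ≈ 71.6 kip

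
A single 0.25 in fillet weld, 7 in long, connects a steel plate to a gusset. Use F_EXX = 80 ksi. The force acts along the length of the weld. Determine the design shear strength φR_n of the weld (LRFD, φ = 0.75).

φR_n ≈ 44.5 kips

Effective throat t_e = 0.707 × 0.25 = 0.1767 in.
Total length L = 7 in; A_we = 0.1767 × 7 = 1.237 in².
F_nw = 0.6 F_EXX = 0.6 × 80 = 48 ksi.
φR_n = 0.75 × 48 × 1.237 = 44.54 kips.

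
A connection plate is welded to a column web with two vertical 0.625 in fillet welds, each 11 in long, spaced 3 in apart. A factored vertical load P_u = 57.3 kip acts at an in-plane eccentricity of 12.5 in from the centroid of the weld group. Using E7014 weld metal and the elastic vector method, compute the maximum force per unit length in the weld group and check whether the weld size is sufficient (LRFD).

f_max ≈ 15.9 kip/in; NOT adequate

E70XX → F_EXX = 70 ksi.
Total weld length L_w = 22 in. Treat welds as unit-width lines.
Polar moment about centroid: J = 2[d³/12 + d(b/2)²] = 2[11³/12 + 11×1.5²] = 271.3 in³.
Direct shear f_v = P/L_w = 57.3 / 22 = 2.605 kip/in (vertical).
Torsion M = P·e = 57.3 × 12.5 = 716.25 kip·in.
Critical point at (x, y) = (1.5, 5.5) from centroid. f_tx = M·y/J = 14.52 kip/in; f_ty = M·x/J = 3.96 kip/in.
Resultant f_max = √[f_tx² + (f_v + f_ty)²] = √[14.52² + (2.605 + 3.96)²] = 15.93 kip/in.
Capacity per unit length: φr_n = 0.75 × 0.6 × 70 × (0.707 × 0.625) = 13.92 kip/in.
15.93 > 13.92 → NOT adequate.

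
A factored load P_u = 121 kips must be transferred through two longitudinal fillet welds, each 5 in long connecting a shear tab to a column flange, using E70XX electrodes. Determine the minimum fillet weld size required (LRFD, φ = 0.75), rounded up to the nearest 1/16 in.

w = 9/16 in

E70XX → F_EXX = 70 ksi.
Total weld length L = 10 in.
Required throat t_e = P_u / (φ × 0.6 F_EXX × L) = 121 / (0.75 × 0.6 × 70 × 10) = 0.3841 in.
Required leg w = t_e / 0.707 = 0.5433 in → use 9/16 in.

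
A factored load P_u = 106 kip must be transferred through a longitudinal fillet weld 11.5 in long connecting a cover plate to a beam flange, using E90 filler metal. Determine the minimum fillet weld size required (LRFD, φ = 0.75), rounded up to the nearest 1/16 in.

w = 3/8 in

E90XX → F_EXX = 90 ksi.
Total weld length L = 11.5 in.
Required throat t_e = P_u / (φ × 0.6 F_EXX × L) = 106 / (0.75 × 0.6 × 90 × 11.5) = 0.2276 in.
Required leg w = t_e / 0.707 = 0.3219 in → use 3/8 in.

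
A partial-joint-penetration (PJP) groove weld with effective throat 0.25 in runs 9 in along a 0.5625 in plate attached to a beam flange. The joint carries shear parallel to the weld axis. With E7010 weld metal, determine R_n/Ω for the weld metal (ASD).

E70XX → F_EXX = 70 ksi.
Effective throat (given) t_e = 0.25 in.
A_we = 0.25 × 9 = 2.25 in².
F_nw = 0.6 F_EXX = 42 ksi.
R_n/Ω = (42 × 2.25) / 2.0 = 47.25 kips.

R_n/Ω ≈ 47.2 kips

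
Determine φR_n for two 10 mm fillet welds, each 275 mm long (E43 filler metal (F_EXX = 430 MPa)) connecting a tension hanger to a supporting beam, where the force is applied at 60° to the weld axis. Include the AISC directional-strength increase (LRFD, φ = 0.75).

φR_n ≈ 1060 kN

t_e = 0.707 × 10 = 7.07 mm; A_we = 7.07 × 550 = 3888 mm².
Directional factor: 1.0 + 0.5 sin^1.5(60°) = 1.403.
F_nw = 0.6 × 430 × 1.403 = 362 MPa.
φR_n = 0.75 × 362 × 3888 × 10⁻³ = 1056 kN.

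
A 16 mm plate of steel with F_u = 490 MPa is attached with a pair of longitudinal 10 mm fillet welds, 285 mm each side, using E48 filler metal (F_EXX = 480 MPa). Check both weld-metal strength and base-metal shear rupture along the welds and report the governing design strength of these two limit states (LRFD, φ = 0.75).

t_e = 0.707 × 10 = 7.07 mm; L = 570 mm.
Weld metal: φR_n = 0.75 × 0.6 × 480 × 7.07 × 570 × 10⁻³ = 870.5 kN.
Base metal (shear rupture): φR_n = 0.75 × 0.6 × 490 × 16 × 570 × 10⁻³ = 2011 kN.
Governing: weld metal.

φR_n ≈ 870 kN (weld metal governs)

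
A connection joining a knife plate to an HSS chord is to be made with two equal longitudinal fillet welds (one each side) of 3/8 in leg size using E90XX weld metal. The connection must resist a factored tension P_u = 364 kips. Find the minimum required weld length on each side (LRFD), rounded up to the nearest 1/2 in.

E90XX → F_EXX = 90 ksi.
Throat t_e = 0.707 × 0.375 = 0.2651 in.
φr_n = 0.75 × 0.6 × 90 × 0.2651 = 10.74 kips/in.
L_req = P_u / φr_n = 364 / 10.74 = 33.9 in total.
Per side: 33.9 / 2 = 16.95 in.
Round up → use L = 17 in on each side.

L = 17 in on each side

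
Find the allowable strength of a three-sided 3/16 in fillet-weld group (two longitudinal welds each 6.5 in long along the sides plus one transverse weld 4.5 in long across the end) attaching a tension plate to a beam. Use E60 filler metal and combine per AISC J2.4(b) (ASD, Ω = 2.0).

R_n/Ω ≈ 42.5 kip

E60XX → F_EXX = 60 ksi.
t_e = 0.707 × 0.1875 = 0.1326 in.
R_nwl = 0.6 × 60 × 0.1326 × 13 = 62.04 kip (longitudinal, 2 welds).
R_nwt = 0.6 × 60 × 0.1326 × 4.5 = 21.48 kip (transverse, base value).
(i) R_nwl + R_nwt = 83.51 kip; (ii) 0.85 R_nwl + 1.5 R_nwt = 84.95 kip.
R_n = max = 84.95 kip [governs: (ii)]; R_n/Ω = 42.47 kip.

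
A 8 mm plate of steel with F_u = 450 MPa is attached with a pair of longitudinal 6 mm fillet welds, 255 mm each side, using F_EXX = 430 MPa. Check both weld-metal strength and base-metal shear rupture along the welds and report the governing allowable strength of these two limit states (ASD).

t_e = 0.707 × 6 = 4.242 mm; L = 510 mm.
Weld metal: R_n/Ω = (1/2.0) × 0.6 × 430 × 4.242 × 510 × 10⁻³ = 279.1 kN.
Base metal (shear rupture): R_n/Ω = (1/2.0) × 0.6 × 450 × 8 × 510 × 10⁻³ = 550.8 kN.
Governing: weld metal.

R_n/Ω ≈ 279 kN (weld metal governs)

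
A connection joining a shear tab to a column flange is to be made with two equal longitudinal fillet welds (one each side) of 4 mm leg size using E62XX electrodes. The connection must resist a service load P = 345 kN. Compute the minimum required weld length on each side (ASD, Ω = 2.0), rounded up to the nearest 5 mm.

E62XX → F_EXX = 620 MPa.
Throat t_e = 0.707 × 4 = 2.828 mm.
r_n/Ω = (0.6 × 620 × 2.828) / 2.0 = 526 N/mm = 0.526 kN/mm.
L_req = P / (r_n/Ω) = 345 / 0.526 = 655.9 mm total.
Per side: 655.9 / 2 = 327.9 mm.
Round up → use L = 330 mm on each side.

L = 330 mm on each side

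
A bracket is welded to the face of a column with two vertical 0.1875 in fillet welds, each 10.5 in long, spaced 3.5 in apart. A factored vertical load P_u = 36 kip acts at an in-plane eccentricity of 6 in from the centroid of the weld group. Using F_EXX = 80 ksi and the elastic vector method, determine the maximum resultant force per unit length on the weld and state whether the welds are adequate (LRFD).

f_max ≈ 5.44 kip/in; NOT adequate

Total weld length L_w = 21 in. Treat welds as unit-width lines.
Polar moment about centroid: J = 2[d³/12 + d(b/2)²] = 2[10.5³/12 + 10.5×1.75²] = 257.2 in³.
Direct shear f_v = P/L_w = 36 / 21 = 1.714 kip/in (vertical).
Torsion M = P·e = 36 × 6 = 216 kip·in.
Critical point at (x, y) = (1.75, 5.25) from centroid. f_tx = M·y/J = 4.408 kip/in; f_ty = M·x/J = 1.469 kip/in.
Resultant f_max = √[f_tx² + (f_v + f_ty)²] = √[4.408² + (1.714 + 1.469)²] = 5.438 kip/in.
Capacity per unit length: φr_n = 0.75 × 0.6 × 80 × (0.707 × 0.1875) = 4.772 kip/in.
5.438 > 4.772 → NOT adequate.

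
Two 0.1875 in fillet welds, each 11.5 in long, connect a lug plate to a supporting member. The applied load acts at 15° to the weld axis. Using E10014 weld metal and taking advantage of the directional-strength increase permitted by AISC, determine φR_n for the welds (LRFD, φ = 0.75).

φR_n ≈ 146 kip

E100XX → F_EXX = 100 ksi.
t_e = 0.707 × 0.1875 = 0.1326 in; A_we = 0.1326 × 23 = 3.049 in².
Directional factor: 1.0 + 0.5 sin^1.5(15°) = 1.066.
F_nw = 0.6 × 100 × 1.066 = 63.95 ksi.
φR_n = 0.75 × 63.95 × 3.049 = 146.2 kip.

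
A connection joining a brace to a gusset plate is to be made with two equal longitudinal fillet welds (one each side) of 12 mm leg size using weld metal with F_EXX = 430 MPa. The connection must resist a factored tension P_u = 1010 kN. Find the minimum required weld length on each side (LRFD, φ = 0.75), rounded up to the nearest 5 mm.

L = 310 mm on each side

Throat t_e = 0.707 × 12 = 8.484 mm.
φr_n = 0.75 × 0.6 × 430 × 8.484 × 10⁻³ = 1.642 kN/mm.
L_req = P_u / φr_n = 1010 / 1.642 = 615.2 mm total.
Per side: 615.2 / 2 = 307.6 mm.
Round up → use L = 310 mm on each side.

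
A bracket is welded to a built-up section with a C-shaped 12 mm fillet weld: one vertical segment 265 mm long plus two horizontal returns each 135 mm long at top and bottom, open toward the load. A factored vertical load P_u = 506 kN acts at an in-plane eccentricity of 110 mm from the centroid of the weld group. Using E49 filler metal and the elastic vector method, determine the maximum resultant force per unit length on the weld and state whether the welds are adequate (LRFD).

f_max ≈ 1990 N/mm; NOT adequate

E49XX → F_EXX = 490 MPa.
Total weld length L_w = 535 mm. Treat welds as unit-width lines.
Centroid: x̄ = 2×135×67.5 / 535 = 34.07 mm from the vertical weld.
Polar moment about centroid: J = I_x + I_y = [265³/12 + 2×135×132.5²] + [265×34.07² + 2(135³/12 + 135×33.43²)] = 7310000 mm³.
Direct shear f_v = P/L_w = 506×10³ / 535 = 945.8 N/mm (vertical).
Torsion M = P·e = 506×10³ × 110 = 55660000 N·mm.
Critical point at (x, y) = (100.9, 132.5) from centroid. f_tx = M·y/J = 1009 N/mm; f_ty = M·x/J = 768.5 N/mm.
Resultant f_max = √[f_tx² + (f_v + f_ty)²] = √[1009² + (945.8 + 768.5)²] = 1989 N/mm.
Capacity per unit length: φr_n = 0.75 × 0.6 × 490 × (0.707 × 12) = 1871 N/mm.
1989 > 1871 → NOT adequate.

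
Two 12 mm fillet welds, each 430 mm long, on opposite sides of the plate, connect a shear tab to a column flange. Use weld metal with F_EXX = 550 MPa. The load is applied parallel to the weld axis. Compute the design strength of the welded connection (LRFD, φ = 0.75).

Effective throat t_e = 0.707 × 12 = 8.484 mm.
Total length L = 860 mm; A_we = 8.484 × 860 = 7296 mm².
F_nw = 0.6 F_EXX = 0.6 × 550 = 330 MPa.
φR_n = 0.75 × 330 × 7296 × 10⁻³ = 1806 kN.

φR_n ≈ 1810 kN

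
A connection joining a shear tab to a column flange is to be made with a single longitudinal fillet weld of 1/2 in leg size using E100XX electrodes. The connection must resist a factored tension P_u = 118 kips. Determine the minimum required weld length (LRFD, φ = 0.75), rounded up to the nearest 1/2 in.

L = 7.5 in

E100XX → F_EXX = 100 ksi.
Throat t_e = 0.707 × 0.5 = 0.3535 in.
φr_n = 0.75 × 0.6 × 100 × 0.3535 = 15.91 kips/in.
L_req = P_u / φr_n = 118 / 15.91 = 7.418 in total.
Round up → use L = 7.5 in.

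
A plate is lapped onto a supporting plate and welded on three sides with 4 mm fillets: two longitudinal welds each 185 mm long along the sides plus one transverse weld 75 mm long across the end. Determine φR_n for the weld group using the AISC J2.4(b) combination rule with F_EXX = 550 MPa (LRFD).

t_e = 0.707 × 4 = 2.828 mm.
R_nwl = 0.6 × 550 × 2.828 × 370 × 10⁻³ = 345.3 kN (longitudinal, 2 welds).
R_nwt = 0.6 × 550 × 2.828 × 75 × 10⁻³ = 69.99 kN (transverse, base value).
(i) R_nwl + R_nwt = 415.3 kN; (ii) 0.85 R_nwl + 1.5 R_nwt = 398.5 kN.
R_n = max = 415.3 kN [governs: (i)]; φR_n = 311.5 kN.

φR_n ≈ 311 kN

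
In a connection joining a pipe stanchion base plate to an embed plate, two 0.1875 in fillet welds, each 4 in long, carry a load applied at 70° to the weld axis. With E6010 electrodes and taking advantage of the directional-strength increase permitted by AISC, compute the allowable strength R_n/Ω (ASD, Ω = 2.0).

E60XX → F_EXX = 60 ksi.
t_e = 0.707 × 0.1875 = 0.1326 in; A_we = 0.1326 × 8 = 1.06 in².
Directional factor: 1.0 + 0.5 sin^1.5(70°) = 1.455.
F_nw = 0.6 × 60 × 1.455 = 52.4 ksi.
R_n/Ω = (52.4 × 1.06) / 2.0 = 27.78 kip.

R_n/Ω ≈ 27.8 kip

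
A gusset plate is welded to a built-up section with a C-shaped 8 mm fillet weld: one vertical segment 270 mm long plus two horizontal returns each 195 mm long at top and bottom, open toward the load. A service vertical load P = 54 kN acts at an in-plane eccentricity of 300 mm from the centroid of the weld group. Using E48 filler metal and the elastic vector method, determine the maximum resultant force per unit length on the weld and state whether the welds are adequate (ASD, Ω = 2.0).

E48XX → F_EXX = 480 MPa.
Total weld length L_w = 660 mm. Treat welds as unit-width lines.
Centroid: x̄ = 2×195×97.5 / 660 = 57.61 mm from the vertical weld.
Polar moment about centroid: J = I_x + I_y = [270³/12 + 2×195×135²] + [270×57.61² + 2(195³/12 + 195×39.89²)] = 11500000 mm³.
Direct shear f_v = P/L_w = 54×10³ / 660 = 81.82 N/mm (vertical).
Torsion M = P·e = 54×10³ × 300 = 16200000 N·mm.
Critical point at (x, y) = (137.4, 135) from centroid. f_tx = M·y/J = 190.2 N/mm; f_ty = M·x/J = 193.5 N/mm.
Resultant f_max = √[f_tx² + (f_v + f_ty)²] = √[190.2² + (81.82 + 193.5)²] = 334.6 N/mm.
Capacity per unit length: r_n/Ω = (1/2.0) × 0.6 × 480 × (0.707 × 8) = 814.5 N/mm.
334.6 ≤ 814.5 → adequate.

f_max ≈ 335 N/mm; adequate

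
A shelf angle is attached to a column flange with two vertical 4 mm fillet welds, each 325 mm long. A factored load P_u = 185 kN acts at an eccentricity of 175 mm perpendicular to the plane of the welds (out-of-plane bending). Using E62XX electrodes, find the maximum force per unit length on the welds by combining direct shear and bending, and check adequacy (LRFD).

f_max ≈ 963 N/mm; NOT adequate

E62XX → F_EXX = 620 MPa.
L_w = 2 × 325 = 650 mm; section modulus (unit throat) S = 2 × L²/6 = 35210 mm².
Direct shear f_v = P/L_w = 185×10³/650 = 284.6 N/mm.
Moment M = P × e = 185×10³ × 175 = 32375000 N·mm; bending f_b = M/S = 919.5 N/mm.
f_max = √(f_v² + f_b²) = √(284.6² + 919.5²) = 962.6 N/mm.
φr_n = 0.75 × 0.6 × 620 × (0.707 × 4) = 789 N/mm → NOT adequate.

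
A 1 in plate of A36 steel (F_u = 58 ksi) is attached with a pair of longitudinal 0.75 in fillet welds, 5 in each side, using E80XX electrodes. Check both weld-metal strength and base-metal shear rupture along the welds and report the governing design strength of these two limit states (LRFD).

φR_n ≈ 191 kips (weld metal governs)

E80XX → F_EXX = 80 ksi.
t_e = 0.707 × 0.75 = 0.5302 in; L = 10 in.
Weld metal: φR_n = 0.75 × 0.6 × 80 × 0.5302 × 10 = 190.9 kips.
Base metal (shear rupture): φR_n = 0.75 × 0.6 × 58 × 1 × 10 = 261 kips.
Governing: weld metal.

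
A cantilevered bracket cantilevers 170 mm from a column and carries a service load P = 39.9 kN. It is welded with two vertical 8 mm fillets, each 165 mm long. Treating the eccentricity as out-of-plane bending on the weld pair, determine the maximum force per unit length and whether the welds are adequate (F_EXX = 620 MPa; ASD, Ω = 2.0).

L_w = 2 × 165 = 330 mm; section modulus (unit throat) S = 2 × L²/6 = 9075 mm².
Direct shear f_v = P/L_w = 39.9×10³/330 = 120.9 N/mm.
Moment M = P × e = 39.9×10³ × 170 = 6783000 N·mm; bending f_b = M/S = 747.4 N/mm.
f_max = √(f_v² + f_b²) = √(120.9² + 747.4²) = 757.2 N/mm.
r_n/Ω = (1/2.0) × 0.6 × 620 × (0.707 × 8) = 1052 N/mm → adequate.

f_max ≈ 757 N/mm; adequate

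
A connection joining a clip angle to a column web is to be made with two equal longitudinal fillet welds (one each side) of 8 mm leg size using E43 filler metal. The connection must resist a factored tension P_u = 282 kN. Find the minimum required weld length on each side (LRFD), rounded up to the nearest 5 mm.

E43XX → F_EXX = 430 MPa.
Throat t_e = 0.707 × 8 = 5.656 mm.
φr_n = 0.75 × 0.6 × 430 × 5.656 × 10⁻³ = 1.094 kN/mm.
L_req = P_u / φr_n = 282 / 1.094 = 257.7 mm total.
Per side: 257.7 / 2 = 128.8 mm.
Round up → use L = 130 mm on each side.

L = 130 mm on each side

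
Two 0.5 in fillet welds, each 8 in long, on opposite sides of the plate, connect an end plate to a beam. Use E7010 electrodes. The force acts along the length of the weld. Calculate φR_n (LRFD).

φR_n ≈ 178 kips

E70XX → F_EXX = 70 ksi.
Effective throat t_e = 0.707 × 0.5 = 0.3535 in.
Total length L = 16 in; A_we = 0.3535 × 16 = 5.656 in².
F_nw = 0.6 F_EXX = 0.6 × 70 = 42 ksi.
φR_n = 0.75 × 42 × 5.656 = 178.2 kips.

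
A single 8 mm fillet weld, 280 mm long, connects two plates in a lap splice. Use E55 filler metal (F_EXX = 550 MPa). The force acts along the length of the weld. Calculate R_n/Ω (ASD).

R_n/Ω ≈ 261 kN

Effective throat t_e = 0.707 × 8 = 5.656 mm.
Total length L = 280 mm; A_we = 5.656 × 280 = 1584 mm².
F_nw = 0.6 F_EXX = 0.6 × 550 = 330 MPa.
R_n = 330 × 1584 × 10⁻³ = 522.6 kN; R_n/Ω = 522.6/2.0 = 261.3 kN.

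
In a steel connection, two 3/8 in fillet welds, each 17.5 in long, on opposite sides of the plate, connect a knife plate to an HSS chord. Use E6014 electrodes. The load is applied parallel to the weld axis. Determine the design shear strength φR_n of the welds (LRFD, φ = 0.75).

E60XX → F_EXX = 60 ksi.
Effective throat t_e = 0.707 × 0.375 = 0.2651 in.
Total length L = 35 in; A_we = 0.2651 × 35 = 9.279 in².
F_nw = 0.6 F_EXX = 0.6 × 60 = 36 ksi.
φR_n = 0.75 × 36 × 9.279 = 250.5 kip.

φR_n ≈ 251 kip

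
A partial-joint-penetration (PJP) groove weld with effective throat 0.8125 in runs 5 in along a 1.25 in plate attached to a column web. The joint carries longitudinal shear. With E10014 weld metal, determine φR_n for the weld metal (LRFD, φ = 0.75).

φR_n ≈ 183 kips

E100XX → F_EXX = 100 ksi.
Effective throat (given) t_e = 0.8125 in.
A_we = 0.8125 × 5 = 4.062 in².
F_nw = 0.6 F_EXX = 60 ksi.
φR_n = 0.75 × 60 × 4.062 = 182.8 kips.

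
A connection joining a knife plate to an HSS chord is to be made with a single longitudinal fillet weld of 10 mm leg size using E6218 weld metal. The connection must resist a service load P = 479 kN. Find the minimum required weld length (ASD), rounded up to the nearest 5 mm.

E62XX → F_EXX = 620 MPa.
Throat t_e = 0.707 × 10 = 7.07 mm.
r_n/Ω = (0.6 × 620 × 7.07) / 2.0 = 1315 N/mm = 1.315 kN/mm.
L_req = P / (r_n/Ω) = 479 / 1.315 = 364.3 mm total.
Round up → use L = 365 mm.

L = 365 mm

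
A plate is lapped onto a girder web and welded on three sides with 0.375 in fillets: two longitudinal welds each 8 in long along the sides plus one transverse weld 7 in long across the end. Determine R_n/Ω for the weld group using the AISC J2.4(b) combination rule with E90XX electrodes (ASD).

R_n/Ω ≈ 173 kips

E90XX → F_EXX = 90 ksi.
t_e = 0.707 × 0.375 = 0.2651 in.
R_nwl = 0.6 × 90 × 0.2651 × 16 = 229.1 kips (longitudinal, 2 welds).
R_nwt = 0.6 × 90 × 0.2651 × 7 = 100.2 kips (transverse, base value).
(i) R_nwl + R_nwt = 329.3 kips; (ii) 0.85 R_nwl + 1.5 R_nwt = 345 kips.
R_n = max = 345 kips [governs: (ii)]; R_n/Ω = 172.5 kips.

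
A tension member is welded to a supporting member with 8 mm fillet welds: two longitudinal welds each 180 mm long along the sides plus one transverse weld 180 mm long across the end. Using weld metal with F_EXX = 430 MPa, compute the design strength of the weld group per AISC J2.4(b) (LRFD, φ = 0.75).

t_e = 0.707 × 8 = 5.656 mm.
R_nwl = 0.6 × 430 × 5.656 × 360 × 10⁻³ = 525.3 kN (longitudinal, 2 welds).
R_nwt = 0.6 × 430 × 5.656 × 180 × 10⁻³ = 262.7 kN (transverse, base value).
(i) R_nwl + R_nwt = 788 kN; (ii) 0.85 R_nwl + 1.5 R_nwt = 840.5 kN.
R_n = max = 840.5 kN [governs: (ii)]; φR_n = 630.4 kN.

φR_n ≈ 630 kN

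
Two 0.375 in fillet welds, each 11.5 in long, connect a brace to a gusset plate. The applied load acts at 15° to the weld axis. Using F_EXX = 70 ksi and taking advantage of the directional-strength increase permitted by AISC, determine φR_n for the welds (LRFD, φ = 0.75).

t_e = 0.707 × 0.375 = 0.2651 in; A_we = 0.2651 × 23 = 6.098 in².
Directional factor: 1.0 + 0.5 sin^1.5(15°) = 1.066.
F_nw = 0.6 × 70 × 1.066 = 44.77 ksi.
φR_n = 0.75 × 44.77 × 6.098 = 204.7 kip.

φR_n ≈ 205 kip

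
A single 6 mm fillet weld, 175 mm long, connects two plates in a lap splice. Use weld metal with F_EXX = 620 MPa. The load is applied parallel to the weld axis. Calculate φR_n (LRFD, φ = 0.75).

Effective throat t_e = 0.707 × 6 = 4.242 mm.
Total length L = 175 mm; A_we = 4.242 × 175 = 742.4 mm².
F_nw = 0.6 F_EXX = 0.6 × 620 = 372 MPa.
φR_n = 0.75 × 372 × 742.4 × 10⁻³ = 207.1 kN.

φR_n ≈ 207 kN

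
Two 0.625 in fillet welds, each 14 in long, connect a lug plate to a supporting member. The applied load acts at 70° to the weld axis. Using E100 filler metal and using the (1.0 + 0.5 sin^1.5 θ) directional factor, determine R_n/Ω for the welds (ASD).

R_n/Ω ≈ 540 kips

E100XX → F_EXX = 100 ksi.
t_e = 0.707 × 0.625 = 0.4419 in; A_we = 0.4419 × 28 = 12.37 in².
Directional factor: 1.0 + 0.5 sin^1.5(70°) = 1.455.
F_nw = 0.6 × 100 × 1.455 = 87.33 ksi.
R_n/Ω = (87.33 × 12.37) / 2.0 = 540.2 kips.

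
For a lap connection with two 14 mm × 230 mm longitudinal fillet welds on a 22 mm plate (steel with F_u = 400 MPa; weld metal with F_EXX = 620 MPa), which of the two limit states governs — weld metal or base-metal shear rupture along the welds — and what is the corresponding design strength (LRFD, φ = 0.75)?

φR_n ≈ 1270 kN (weld metal governs)

t_e = 0.707 × 14 = 9.898 mm; L = 460 mm.
Weld metal: φR_n = 0.75 × 0.6 × 620 × 9.898 × 460 × 10⁻³ = 1270 kN.
Base metal (shear rupture): φR_n = 0.75 × 0.6 × 400 × 22 × 460 × 10⁻³ = 1822 kN.
Governing: weld metal.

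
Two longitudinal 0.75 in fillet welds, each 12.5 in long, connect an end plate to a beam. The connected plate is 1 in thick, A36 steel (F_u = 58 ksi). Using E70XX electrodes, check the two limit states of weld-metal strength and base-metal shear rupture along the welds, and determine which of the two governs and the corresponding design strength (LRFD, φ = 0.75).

E70XX → F_EXX = 70 ksi.
t_e = 0.707 × 0.75 = 0.5302 in; L = 25 in.
Weld metal: φR_n = 0.75 × 0.6 × 70 × 0.5302 × 25 = 417.6 kip.
Base metal (shear rupture): φR_n = 0.75 × 0.6 × 58 × 1 × 25 = 652.5 kip.
Governing: weld metal.

φR_n ≈ 418 kip (weld metal governs)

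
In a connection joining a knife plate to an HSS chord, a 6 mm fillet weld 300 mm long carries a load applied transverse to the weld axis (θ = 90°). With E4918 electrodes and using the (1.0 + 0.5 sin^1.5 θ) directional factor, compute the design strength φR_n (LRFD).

φR_n ≈ 421 kN

E49XX → F_EXX = 490 MPa.
t_e = 0.707 × 6 = 4.242 mm; A_we = 4.242 × 300 = 1273 mm².
Directional factor: 1.0 + 0.5 sin^1.5(90°) = 1.5.
F_nw = 0.6 × 490 × 1.5 = 441 MPa.
φR_n = 0.75 × 441 × 1273 × 10⁻³ = 420.9 kN.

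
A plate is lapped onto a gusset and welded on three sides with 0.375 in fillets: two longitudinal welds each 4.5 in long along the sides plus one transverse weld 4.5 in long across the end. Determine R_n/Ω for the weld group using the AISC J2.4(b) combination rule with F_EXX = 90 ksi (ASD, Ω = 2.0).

t_e = 0.707 × 0.375 = 0.2651 in.
R_nwl = 0.6 × 90 × 0.2651 × 9 = 128.9 kip (longitudinal, 2 welds).
R_nwt = 0.6 × 90 × 0.2651 × 4.5 = 64.43 kip (transverse, base value).
(i) R_nwl + R_nwt = 193.3 kip; (ii) 0.85 R_nwl + 1.5 R_nwt = 206.2 kip.
R_n = max = 206.2 kip [governs: (ii)]; R_n/Ω = 103.1 kip.

R_n/Ω ≈ 103 kip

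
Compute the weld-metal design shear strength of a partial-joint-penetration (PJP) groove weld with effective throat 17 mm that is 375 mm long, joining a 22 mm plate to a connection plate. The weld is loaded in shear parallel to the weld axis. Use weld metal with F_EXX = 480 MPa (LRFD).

Effective throat (given) t_e = 17 mm.
A_we = 17 × 375 = 6375 mm².
F_nw = 0.6 F_EXX = 288 MPa.
φR_n = 0.75 × 288 × 6375 × 10⁻³ = 1377 kN.

φR_n ≈ 1380 kN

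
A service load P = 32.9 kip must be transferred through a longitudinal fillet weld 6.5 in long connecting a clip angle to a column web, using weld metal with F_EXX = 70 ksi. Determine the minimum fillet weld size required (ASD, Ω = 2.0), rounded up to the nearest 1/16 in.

Total weld length L = 6.5 in.
Required throat t_e = P × Ω / (0.6 F_EXX × L) = 32.9 × 2.0 / (0.6 × 70 × 6.5) = 0.241 in.
Required leg w = t_e / 0.707 = 0.3409 in → use 3/8 in.

w = 3/8 in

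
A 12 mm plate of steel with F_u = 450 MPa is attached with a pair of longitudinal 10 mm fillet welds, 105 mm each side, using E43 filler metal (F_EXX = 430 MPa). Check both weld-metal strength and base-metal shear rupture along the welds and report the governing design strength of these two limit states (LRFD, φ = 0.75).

t_e = 0.707 × 10 = 7.07 mm; L = 210 mm.
Weld metal: φR_n = 0.75 × 0.6 × 430 × 7.07 × 210 × 10⁻³ = 287.3 kN.
Base metal (shear rupture): φR_n = 0.75 × 0.6 × 450 × 12 × 210 × 10⁻³ = 510.3 kN.
Governing: weld metal.

φR_n ≈ 287 kN (weld metal governs)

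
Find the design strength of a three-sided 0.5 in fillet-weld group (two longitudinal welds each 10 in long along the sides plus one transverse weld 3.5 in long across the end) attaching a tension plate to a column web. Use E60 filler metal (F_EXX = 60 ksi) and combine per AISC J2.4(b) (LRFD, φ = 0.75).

t_e = 0.707 × 0.5 = 0.3535 in.
R_nwl = 0.6 × 60 × 0.3535 × 20 = 254.5 kips (longitudinal, 2 welds).
R_nwt = 0.6 × 60 × 0.3535 × 3.5 = 44.54 kips (transverse, base value).
(i) R_nwl + R_nwt = 299.1 kips; (ii) 0.85 R_nwl + 1.5 R_nwt = 283.2 kips.
R_n = max = 299.1 kips [governs: (i)]; φR_n = 224.3 kips.

φR_n ≈ 224 kips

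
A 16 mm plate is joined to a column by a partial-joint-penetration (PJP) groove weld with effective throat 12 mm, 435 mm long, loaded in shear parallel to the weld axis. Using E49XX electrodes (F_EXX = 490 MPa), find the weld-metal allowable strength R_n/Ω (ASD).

Effective throat (given) t_e = 12 mm.
A_we = 12 × 435 = 5220 mm².
F_nw = 0.6 F_EXX = 294 MPa.
R_n/Ω = (294 × 5220) / 2.0 × 10⁻³ = 767.3 kN.

R_n/Ω ≈ 767 kN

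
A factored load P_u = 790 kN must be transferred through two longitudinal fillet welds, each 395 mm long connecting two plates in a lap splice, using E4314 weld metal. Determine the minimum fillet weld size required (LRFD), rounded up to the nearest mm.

E43XX → F_EXX = 430 MPa.
Total weld length L = 790 mm.
Required throat t_e = P_u / (φ × 0.6 F_EXX × L) = 790 / (0.75 × 0.6 × 430 × 790 × 10⁻³) = 5.168 mm.
Required leg w = t_e / 0.707 = 7.31 mm → use 8 mm.

w = 8 mm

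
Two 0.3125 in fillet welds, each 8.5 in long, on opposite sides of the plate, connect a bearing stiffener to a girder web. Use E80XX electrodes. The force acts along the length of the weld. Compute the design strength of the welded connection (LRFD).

E80XX → F_EXX = 80 ksi.
Effective throat t_e = 0.707 × 0.3125 = 0.2209 in.
Total length L = 17 in; A_we = 0.2209 × 17 = 3.756 in².
F_nw = 0.6 F_EXX = 0.6 × 80 = 48 ksi.
φR_n = 0.75 × 48 × 3.756 = 135.2 kips.

φR_n ≈ 135 kips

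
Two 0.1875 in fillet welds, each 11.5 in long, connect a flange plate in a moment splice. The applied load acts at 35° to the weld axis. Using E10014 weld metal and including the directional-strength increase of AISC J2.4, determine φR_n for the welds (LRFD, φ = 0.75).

E100XX → F_EXX = 100 ksi.
t_e = 0.707 × 0.1875 = 0.1326 in; A_we = 0.1326 × 23 = 3.049 in².
Directional factor: 1.0 + 0.5 sin^1.5(35°) = 1.217.
F_nw = 0.6 × 100 × 1.217 = 73.03 ksi.
φR_n = 0.75 × 73.03 × 3.049 = 167 kips.

φR_n ≈ 167 kips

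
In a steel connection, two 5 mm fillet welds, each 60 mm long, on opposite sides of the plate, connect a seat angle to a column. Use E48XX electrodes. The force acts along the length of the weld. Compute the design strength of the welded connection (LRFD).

φR_n ≈ 91.6 kN

E48XX → F_EXX = 480 MPa.
Effective throat t_e = 0.707 × 5 = 3.535 mm.
Total length L = 120 mm; A_we = 3.535 × 120 = 424.2 mm².
F_nw = 0.6 F_EXX = 0.6 × 480 = 288 MPa.
φR_n = 0.75 × 288 × 424.2 × 10⁻³ = 91.63 kN.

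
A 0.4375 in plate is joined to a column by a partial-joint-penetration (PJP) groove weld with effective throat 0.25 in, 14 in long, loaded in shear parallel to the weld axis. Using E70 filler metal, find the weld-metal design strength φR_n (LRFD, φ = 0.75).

φR_n ≈ 110 kips

E70XX → F_EXX = 70 ksi.
Effective throat (given) t_e = 0.25 in.
A_we = 0.25 × 14 = 3.5 in².
F_nw = 0.6 F_EXX = 42 ksi.
φR_n = 0.75 × 42 × 3.5 = 110.2 kips.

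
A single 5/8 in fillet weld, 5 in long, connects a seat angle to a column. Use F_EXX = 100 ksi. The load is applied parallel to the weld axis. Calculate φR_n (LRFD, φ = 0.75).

φR_n ≈ 99.4 kip

Effective throat t_e = 0.707 × 0.625 = 0.4419 in.
Total length L = 5 in; A_we = 0.4419 × 5 = 2.209 in².
F_nw = 0.6 F_EXX = 0.6 × 100 = 60 ksi.
φR_n = 0.75 × 60 × 2.209 = 99.42 kip.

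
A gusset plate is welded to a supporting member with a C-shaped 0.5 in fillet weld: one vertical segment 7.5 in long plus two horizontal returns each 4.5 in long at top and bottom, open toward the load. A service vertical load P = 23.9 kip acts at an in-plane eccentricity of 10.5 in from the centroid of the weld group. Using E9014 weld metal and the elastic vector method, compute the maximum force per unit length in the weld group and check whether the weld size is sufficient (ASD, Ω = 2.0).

f_max ≈ 7.35 kip/in; adequate

E90XX → F_EXX = 90 ksi.
Total weld length L_w = 16.5 in. Treat welds as unit-width lines.
Centroid: x̄ = 2×4.5×2.25 / 16.5 = 1.227 in from the vertical weld.
Polar moment about centroid: J = I_x + I_y = [7.5³/12 + 2×4.5×3.75²] + [7.5×1.227² + 2(4.5³/12 + 4.5×1.023²)] = 197.6 in³.
Direct shear f_v = P/L_w = 23.9 / 16.5 = 1.448 kip/in (vertical).
Torsion M = P·e = 23.9 × 10.5 = 250.95 kip·in.
Critical point at (x, y) = (3.273, 3.75) from centroid. f_tx = M·y/J = 4.762 kip/in; f_ty = M·x/J = 4.156 kip/in.
Resultant f_max = √[f_tx² + (f_v + f_ty)²] = √[4.762² + (1.448 + 4.156)²] = 7.354 kip/in.
Capacity per unit length: r_n/Ω = (1/2.0) × 0.6 × 90 × (0.707 × 0.5) = 9.544 kip/in.
7.354 ≤ 9.544 → adequate.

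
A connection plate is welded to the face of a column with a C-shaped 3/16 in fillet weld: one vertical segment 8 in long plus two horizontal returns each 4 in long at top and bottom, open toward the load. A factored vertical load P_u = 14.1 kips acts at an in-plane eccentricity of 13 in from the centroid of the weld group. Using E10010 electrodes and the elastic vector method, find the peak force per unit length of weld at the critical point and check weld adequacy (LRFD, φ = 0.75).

E100XX → F_EXX = 100 ksi.
Total weld length L_w = 16 in. Treat welds as unit-width lines.
Centroid: x̄ = 2×4×2 / 16 = 1 in from the vertical weld.
Polar moment about centroid: J = I_x + I_y = [8³/12 + 2×4×4²] + [8×1² + 2(4³/12 + 4×1²)] = 197.3 in³.
Direct shear f_v = P/L_w = 14.1 / 16 = 0.8812 kip/in (vertical).
Torsion M = P·e = 14.1 × 13 = 183.3 kip·in.
Critical point at (x, y) = (3, 4) from centroid. f_tx = M·y/J = 3.716 kip/in; f_ty = M·x/J = 2.787 kip/in.
Resultant f_max = √[f_tx² + (f_v + f_ty)²] = √[3.716² + (0.8812 + 2.787)²] = 5.221 kip/in.
Capacity per unit length: φr_n = 0.75 × 0.6 × 100 × (0.707 × 0.1875) = 5.965 kip/in.
5.221 ≤ 5.965 → adequate.

f_max ≈ 5.22 kip/in; adequate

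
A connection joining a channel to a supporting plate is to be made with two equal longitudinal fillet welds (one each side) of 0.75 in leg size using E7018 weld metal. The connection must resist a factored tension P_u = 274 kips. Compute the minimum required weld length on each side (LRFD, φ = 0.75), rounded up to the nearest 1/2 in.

L = 8.5 in on each side

E70XX → F_EXX = 70 ksi.
Throat t_e = 0.707 × 0.75 = 0.5302 in.
φr_n = 0.75 × 0.6 × 70 × 0.5302 = 16.7 kips/in.
L_req = P_u / φr_n = 274 / 16.7 = 16.4 in total.
Per side: 16.4 / 2 = 8.202 in.
Round up → use L = 8.5 in on each side.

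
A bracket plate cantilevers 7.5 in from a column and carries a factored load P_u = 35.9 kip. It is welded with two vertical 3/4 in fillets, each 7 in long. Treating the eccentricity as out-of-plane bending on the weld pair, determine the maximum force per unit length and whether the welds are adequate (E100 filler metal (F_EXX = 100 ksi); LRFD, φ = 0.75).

L_w = 2 × 7 = 14 in; section modulus (unit throat) S = 2 × L²/6 = 16.33 in².
Direct shear f_v = P/L_w = 35.9/14 = 2.564 kip/in.
Moment M = P × e = 35.9 × 7.5 = 269.25 kip·in; bending f_b = M/S = 16.48 kip/in.
f_max = √(f_v² + f_b²) = √(2.564² + 16.48²) = 16.68 kip/in.
φr_n = 0.75 × 0.6 × 100 × (0.707 × 0.75) = 23.86 kip/in → adequate.

f_max ≈ 16.7 kip/in; adequate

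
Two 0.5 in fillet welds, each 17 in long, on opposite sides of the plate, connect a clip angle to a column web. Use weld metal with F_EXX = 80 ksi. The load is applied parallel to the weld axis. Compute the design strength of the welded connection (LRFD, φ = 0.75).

φR_n ≈ 433 kip

Effective throat t_e = 0.707 × 0.5 = 0.3535 in.
Total length L = 34 in; A_we = 0.3535 × 34 = 12.02 in².
F_nw = 0.6 F_EXX = 0.6 × 80 = 48 ksi.
φR_n = 0.75 × 48 × 12.02 = 432.7 kip.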